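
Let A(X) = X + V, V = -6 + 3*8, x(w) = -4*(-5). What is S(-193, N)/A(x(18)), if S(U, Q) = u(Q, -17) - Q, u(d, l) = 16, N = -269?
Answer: 15/2 ≈ 7.5000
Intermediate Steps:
x(w) = 20
V = 18 (V = -6 + 24 = 18)
S(U, Q) = 16 - Q
A(X) = 18 + X (A(X) = X + 18 = 18 + X)
S(-193, N)/A(x(18)) = (16 - 1*(-269))/(18 + 20) = (16 + 269)/38 = 285*(1/38) = 15/2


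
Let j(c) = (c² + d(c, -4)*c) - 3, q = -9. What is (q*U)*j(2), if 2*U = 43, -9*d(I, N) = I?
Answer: -215/2 ≈ -107.50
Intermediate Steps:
d(I, N) = -I/9
U = 43/2 (U = (½)*43 = 43/2 ≈ 21.500)
j(c) = -3 + 8*c²/9 (j(c) = (c² + (-c/9)*c) - 3 = (c² - c²/9) - 3 = 8*c²/9 - 3 = -3 + 8*c²/9)
(q*U)*j(2) = (-9*43/2)*(-3 + (8/9)*2²) = -387*(-3 + (8/9)*4)/2 = -387*(-3 + 32/9)/2 = -387/2*5/9 = -215/2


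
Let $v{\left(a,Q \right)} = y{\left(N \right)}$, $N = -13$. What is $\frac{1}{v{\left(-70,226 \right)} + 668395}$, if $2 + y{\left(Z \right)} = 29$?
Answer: $\frac{1}{668422} \approx 1.4961 \cdot 10^{-6}$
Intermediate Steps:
$y{\left(Z \right)} = 27$ ($y{\left(Z \right)} = -2 + 29 = 27$)
$v{\left(a,Q \right)} = 27$
$\frac{1}{v{\left(-70,226 \right)} + 668395} = \frac{1}{27 + 668395} = \frac{1}{668422}$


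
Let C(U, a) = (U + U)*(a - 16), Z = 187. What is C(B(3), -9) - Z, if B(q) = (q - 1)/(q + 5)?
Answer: -399/2 ≈ -199.50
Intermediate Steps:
B(q) = (-1 + q)/(5 + q)
C(U, a) = 2*U*(-16 + a) (C(U, a) = (2*U)*(-16 + a) = 2*U*(-16 + a))
C(B(3), -9) - Z = 2*((-1 + 3)/(5 + 3))*(-16 - 9) - 1*187 = 2*(2/8)*(-25) - 187 = 2*((⅛)*2)*(-25) - 187 = 2*(¼)*(-25) - 187 = -25/2 - 187 = -399/2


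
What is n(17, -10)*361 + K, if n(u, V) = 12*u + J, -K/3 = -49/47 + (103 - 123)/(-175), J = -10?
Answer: 115210511/1645 ≈ 70037.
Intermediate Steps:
K = 4581/1645 (K = -3*(-49/47 + (103 - 123)/(-175)) = -3*(-49*1/47 - 20*(-1/175)) = -3*(-49/47 + 4/35) = -3*(-1527/1645) = 4581/1645 ≈ 2.7848)
n(u, V) = -10 + 12*u (n(u, V) = 12*u - 10 = -10 + 12*u)
n(17, -10)*361 + K = (-10 + 12*17)*361 + 4581/1645 = (-10 + 204)*361 + 4581/1645 = 194*361 + 4581/1645 = 70034 + 4581/1645 = 115210511/1645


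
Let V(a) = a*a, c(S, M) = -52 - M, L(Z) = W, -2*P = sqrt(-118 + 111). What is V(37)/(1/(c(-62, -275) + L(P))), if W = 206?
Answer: 587301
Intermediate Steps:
P = -I*sqrt(7)/2 (P = -sqrt(-118 + 111)/2 = -I*sqrt(7)/2 ≈ -1.3229*I)
L(Z) = 206
V(a) = a**2
V(37)/(1/(c(-62, -275) + L(P))) = 37**2/(1/((-52 - 1*(-275)) + 206)) = 1369/(1/((-52 + 275) + 206)) = 1369/(1/(223 + 206)) = 1369/(1/429) = 1369*429 = 587301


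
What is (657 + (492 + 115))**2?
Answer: 1597696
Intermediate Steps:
(657 + (492 + 115))**2 = (657 + 607)**2 = 1264**2 = 1597696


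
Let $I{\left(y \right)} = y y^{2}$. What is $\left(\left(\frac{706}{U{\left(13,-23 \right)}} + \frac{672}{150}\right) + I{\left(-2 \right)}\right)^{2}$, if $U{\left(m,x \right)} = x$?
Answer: $\frac{387066276}{330625} \approx 1170.7$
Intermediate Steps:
$I{\left(y \right)} = y^{3}$
$\left(\left(\frac{706}{U{\left(13,-23 \right)}} + \frac{672}{150}\right) + I{\left(-2 \right)}\right)^{2} = \left(\left(\frac{706}{-23} + \frac{672}{150}\right) + \left(-2\right)^{3}\right)^{2} = \left(\left(706 \left(- \frac{1}{23}\right) + 672 \cdot \frac{1}{150}\right) - 8\right)^{2} = \left(\left(- \frac{706}{23} + \frac{112}{25}\right) - 8\right)^{2} = \left(- \frac{15074}{575} - 8\right)^{2} = \left(- \frac{19674}{575}\right)^{2} = \frac{387066276}{330625}$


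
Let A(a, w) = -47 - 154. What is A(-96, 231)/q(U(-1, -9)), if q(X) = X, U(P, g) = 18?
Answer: -67/6 ≈ -11.167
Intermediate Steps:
A(a, w) = -201
A(-96, 231)/q(U(-1, -9)) = -201/18 = -201*1/18 = -67/6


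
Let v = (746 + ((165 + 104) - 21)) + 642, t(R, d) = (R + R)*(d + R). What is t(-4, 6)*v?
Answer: -26176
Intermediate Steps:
t(R, d) = 2*R*(R + d) (t(R, d) = (2*R)*(R + d) = 2*R*(R + d))
v = 1636 (v = (746 + (269 - 21)) + 642 = (746 + 248) + 642 = 994 + 642 = 1636)
t(-4, 6)*v = (2*(-4)*(-4 + 6))*1636 = (2*(-4)*2)*1636 = -16*1636 = -26176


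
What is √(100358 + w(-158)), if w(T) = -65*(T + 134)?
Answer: √101918 ≈ 319.25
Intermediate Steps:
w(T) = -8710 - 65*T (w(T) = -65*(134 + T) = -8710 - 65*T)
√(100358 + w(-158)) = √(100358 + (-8710 - 65*(-158))) = √(100358 + (-8710 + 10270)) = √(100358 + 1560) = √101918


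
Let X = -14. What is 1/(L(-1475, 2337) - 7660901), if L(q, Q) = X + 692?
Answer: -1/7660223 ≈ -1.3054e-7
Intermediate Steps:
L(q, Q) = 678 (L(q, Q) = -14 + 692 = 678)
1/(L(-1475, 2337) - 7660901) = 1/(678 - 7660901) = 1/(-7660223) = -1/7660223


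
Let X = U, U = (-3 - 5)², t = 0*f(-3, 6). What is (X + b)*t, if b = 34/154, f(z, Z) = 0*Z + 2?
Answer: 0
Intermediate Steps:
f(z, Z) = 2 (f(z, Z) = 0 + 2 = 2)
t = 0 (t = 0*2 = 0)
b = 17/77 (b = 34*(1/154) = 17/77 ≈ 0.22078)
U = 64 (U = (-8)² = 64)
X = 64
(X + b)*t = (64 + 17/77)*0 = (4945/77)*0 = 0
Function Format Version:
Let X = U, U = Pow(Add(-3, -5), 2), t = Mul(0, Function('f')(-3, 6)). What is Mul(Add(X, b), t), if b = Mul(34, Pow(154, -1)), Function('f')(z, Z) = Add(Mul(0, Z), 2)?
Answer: 0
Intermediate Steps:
Function('f')(z, Z) = 2 (Function('f')(z, Z) = Add(0, 2) = 2)
t = 0 (t = Mul(0, 2) = 0)
b = Rational(17, 77) (b = Mul(34, Rational(1, 154)) = Rational(17, 77) ≈ 0.22078)
U = 64 (U = Pow(-8, 2) = 64)
X = 64
Mul(Add(X, b), t) = Mul(Add(64, Rational(17, 77)), 0) = Mul(Rational(4945, 77), 0) = 0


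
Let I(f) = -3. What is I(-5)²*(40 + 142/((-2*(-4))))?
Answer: 2079/4 ≈ 519.75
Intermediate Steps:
I(-5)²*(40 + 142/((-2*(-4)))) = (-3)²*(40 + 142/((-2*(-4)))) = 9*(40 + 142/8) = 9*(40 + 142*(⅛)) = 9*(40 + 71/4) = 9*(231/4) = 2079/4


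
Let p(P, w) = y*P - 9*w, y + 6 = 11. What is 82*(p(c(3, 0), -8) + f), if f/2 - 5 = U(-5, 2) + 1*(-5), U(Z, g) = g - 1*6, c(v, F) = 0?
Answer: 5248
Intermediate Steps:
y = 5 (y = -6 + 11 = 5)
U(Z, g) = -6 + g (U(Z, g) = g - 6 = -6 + g)
f = -8 (f = 10 + 2*((-6 + 2) + 1*(-5)) = 10 + 2*(-4 - 5) = 10 + 2*(-9) = 10 - 18 = -8)
p(P, w) = -9*w + 5*P (p(P, w) = 5*P - 9*w = -9*w + 5*P)
82*(p(c(3, 0), -8) + f) = 82*((-9*(-8) + 5*0) - 8) = 82*((72 + 0) - 8) = 82*(72 - 8) = 82*64 = 5248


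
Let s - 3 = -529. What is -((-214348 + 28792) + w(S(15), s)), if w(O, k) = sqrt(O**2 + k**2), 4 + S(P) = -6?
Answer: 185556 - 2*sqrt(69194) ≈ 1.8503e+5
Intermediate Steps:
s = -526 (s = 3 - 529 = -526)
S(P) = -10 (S(P) = -4 - 6 = -10)
-((-214348 + 28792) + w(S(15), s)) = -((-214348 + 28792) + sqrt((-10)**2 + (-526)**2)) = -(-185556 + sqrt(100 + 276676)) = -(-185556 + sqrt(276776)) = -(-185556 + 2*sqrt(69194)) = 185556 - 2*sqrt(69194)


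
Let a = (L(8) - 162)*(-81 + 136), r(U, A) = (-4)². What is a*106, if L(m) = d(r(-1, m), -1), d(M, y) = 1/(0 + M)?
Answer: -7552765/8 ≈ -9.4410e+5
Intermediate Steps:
r(U, A) = 16
d(M, y) = 1/M
L(m) = 1/16
a = -142505/16 (a = (1/16 - 162)*(-81 + 136) = -2591/16*55 = -142505/16 ≈ -8906.6)
a*106 = -142505/16*106 = -7552765/8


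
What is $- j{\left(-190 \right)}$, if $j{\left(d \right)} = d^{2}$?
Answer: $-36100$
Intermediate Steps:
$- j{\left(-190 \right)} = - \left(-190\right)^{2} = \left(-1\right) 36100 = -36100$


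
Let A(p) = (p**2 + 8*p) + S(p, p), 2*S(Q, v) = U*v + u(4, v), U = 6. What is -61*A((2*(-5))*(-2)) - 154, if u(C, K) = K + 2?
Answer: -38645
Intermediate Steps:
u(C, K) = 2 + K
S(Q, v) = 1 + 7*v/2 (S(Q, v) = (6*v + (2 + v))/2 = (2 + 7*v)/2 = 1 + 7*v/2)
A(p) = 1 + p**2 + 23*p/2 (A(p) = (p**2 + 8*p) + (1 + 7*p/2) = 1 + p**2 + 23*p/2)
-61*A((2*(-5))*(-2)) - 154 = -61*(1 + ((2*(-5))*(-2))**2 + 23*((2*(-5))*(-2))/2) - 154 = -61*(1 + (-10*(-2))**2 + 23*(-10*(-2))/2) - 154 = -61*(1 + 20**2 + (23/2)*20) - 154 = -61*(1 + 400 + 230) - 154 = -61*631 - 154 = -38491 - 154 = -38645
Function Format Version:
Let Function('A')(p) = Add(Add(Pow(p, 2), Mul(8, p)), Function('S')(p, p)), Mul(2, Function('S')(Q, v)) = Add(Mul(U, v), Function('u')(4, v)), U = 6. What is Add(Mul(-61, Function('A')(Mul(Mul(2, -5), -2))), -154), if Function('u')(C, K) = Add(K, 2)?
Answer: -38645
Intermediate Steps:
Function('u')(C, K) = Add(2, K)
Function('S')(Q, v) = Add(1, Mul(Rational(7, 2), v)) (Function('S')(Q, v) = Mul(Rational(1, 2), Add(Mul(6, v), Add(2, v))) = Mul(Rational(1, 2), Add(2, Mul(7, v))) = Add(1, Mul(Rational(7, 2), v)))
Function('A')(p) = Add(1, Pow(p, 2), Mul(Rational(23, 2), p)) (Function('A')(p) = Add(Add(Pow(p, 2), Mul(8, p)), Add(1, Mul(Rational(7, 2), p))) = Add(1, Pow(p, 2), Mul(Rational(23, 2), p)))
Add(Mul(-61, Function('A')(Mul(Mul(2, -5), -2))), -154) = Add(Mul(-61, Add(1, Pow(Mul(Mul(2, -5), -2), 2), Mul(Rational(23, 2), Mul(Mul(2, -5), -2)))), -154) = Add(Mul(-61, Add(1, Pow(Mul(-10, -2), 2), Mul(Rational(23, 2), Mul(-10, -2)))), -154) = Add(Mul(-61, Add(1, Pow(20, 2), Mul(Rational(23, 2), 20))), -154) = Add(Mul(-61, Add(1, 400, 230)), -154) = Add(Mul(-61, 631), -154) = Add(-38491, -154) = -38645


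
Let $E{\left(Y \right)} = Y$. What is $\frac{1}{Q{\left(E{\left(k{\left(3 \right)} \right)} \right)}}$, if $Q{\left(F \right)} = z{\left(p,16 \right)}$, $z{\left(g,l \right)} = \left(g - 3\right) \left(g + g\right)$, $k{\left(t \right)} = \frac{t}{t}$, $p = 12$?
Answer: $\frac{1}{216} \approx 0.0046296$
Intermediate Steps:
$k{\left(t \right)} = 1$
$z{\left(g,l \right)} = 2 g \left(-3 + g\right)$ ($z{\left(g,l \right)} = \left(-3 + g\right) 2 g = 2 g \left(-3 + g\right)$)
$Q{\left(F \right)} = 216$ ($Q{\left(F \right)} = 2 \cdot 12 \left(-3 + 12\right) = 2 \cdot 12 \cdot 9 = 216$)
$\frac{1}{Q{\left(E{\left(k{\left(3 \right)} \right)} \right)}} = \frac{1}{216}$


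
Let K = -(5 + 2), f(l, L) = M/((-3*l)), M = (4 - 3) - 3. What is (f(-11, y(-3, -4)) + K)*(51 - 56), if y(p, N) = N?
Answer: 1165/33 ≈ 35.303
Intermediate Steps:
M = -2 (M = 1 - 3 = -2)
f(l, L) = 2/(3*l) (f(l, L) = -2*(-1/(3*l)) = -(-2)/(3*l) = 2/(3*l))
K = -7 (K = -1*7 = -7)
(f(-11, y(-3, -4)) + K)*(51 - 56) = ((⅔)/(-11) - 7)*(51 - 56) = ((⅔)*(-1/11) - 7)*(-5) = (-2/33 - 7)*(-5) = -233/33*(-5) = 1165/33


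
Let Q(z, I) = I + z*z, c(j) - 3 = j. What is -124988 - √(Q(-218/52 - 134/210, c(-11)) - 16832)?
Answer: -124988 - I*√125332939031/2730 ≈ -1.2499e+5 - 129.68*I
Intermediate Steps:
c(j) = 3 + j
Q(z, I) = I + z²
-124988 - √(Q(-218/52 - 134/210, c(-11)) - 16832) = -124988 - √(((3 - 11) + (-218/52 - 134/210)²) - 16832) = -124988 - √((-8 + (-218*1/52 - 134*1/210)²) - 16832) = -124988 - √((-8 + (-109/26 - 67/105)²) - 16832) = -124988 - √((-8 + (-13187/2730)²) - 16832) = -124988 - √((-8 + 173896969/7452900) - 16832) = -124988 - √(114273769/7452900 - 16832) = -124988 - √(-125332939031/7452900) = -124988 - I*√125332939031/2730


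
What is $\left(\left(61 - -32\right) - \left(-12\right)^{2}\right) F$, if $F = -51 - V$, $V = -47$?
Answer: $204$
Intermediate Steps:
$F = -4$ ($F = -51 - -47 = -51 + 47 = -4$)
$\left(\left(61 - -32\right) - \left(-12\right)^{2}\right) F = \left(\left(61 - -32\right) - \left(-12\right)^{2}\right) \left(-4\right) = \left(\left(61 + 32\right) - 144\right) \left(-4\right) = \left(93 - 144\right) \left(-4\right) = \left(-51\right) \left(-4\right) = 204$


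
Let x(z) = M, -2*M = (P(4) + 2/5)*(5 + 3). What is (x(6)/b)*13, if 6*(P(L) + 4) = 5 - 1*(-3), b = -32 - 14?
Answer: -884/345 ≈ -2.5623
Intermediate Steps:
b = -46
P(L) = -8/3 (P(L) = -4 + (5 - 1*(-3))/6 = -4 + (5 + 3)/6 = -4 + (1/6)*8 = -4 + 4/3 = -8/3)
M = 136/15 (M = -(-8/3 + 2/5)*(5 + 3)/2 = -(-8/3 + 2*(1/5))*8/2 = -(-8/3 + 2/5)*8/2 = -(-17)*8/15 = -1/2*(-272/15) = 136/15 ≈ 9.0667)
x(z) = 136/15
(x(6)/b)*13 = ((136/15)/(-46))*13 = ((136/15)*(-1/46))*13 = -68/345*13 = -884/345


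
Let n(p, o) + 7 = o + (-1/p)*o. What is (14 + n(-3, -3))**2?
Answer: 9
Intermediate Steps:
n(p, o) = -7 + o - o/p (n(p, o) = -7 + (o + (-1/p)*o) = -7 + (o - o/p) = -7 + o - o/p)
(14 + n(-3, -3))**2 = (14 + (-7 - 3 - 1*(-3)/(-3)))**2 = (14 + (-7 - 3 - 1*(-3)*(-1/3)))**2 = (14 + (-7 - 3 - 1))**2 = (14 - 11)**2 = 3**2 = 9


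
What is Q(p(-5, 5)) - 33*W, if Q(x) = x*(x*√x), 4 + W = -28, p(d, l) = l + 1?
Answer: 1056 + 36*√6 ≈ 1144.2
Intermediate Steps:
p(d, l) = 1 + l
W = -32 (W = -4 - 28 = -32)
Q(x) = x^(5/2) (Q(x) = x*x^(3/2) = x^(5/2))
Q(p(-5, 5)) - 33*W = (1 + 5)^(5/2) - 33*(-32) = 6^(5/2) + 1056 = 36*√6 + 1056 = 1056 + 36*√6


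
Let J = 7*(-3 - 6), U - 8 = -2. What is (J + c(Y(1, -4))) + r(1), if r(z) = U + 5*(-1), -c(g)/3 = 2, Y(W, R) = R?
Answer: -68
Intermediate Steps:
c(g) = -6 (c(g) = -3*2 = -6)
U = 6 (U = 8 - 2 = 6)
J = -63 (J = 7*(-9) = -63)
r(z) = 1 (r(z) = 6 + 5*(-1) = 6 - 5 = 1)
(J + c(Y(1, -4))) + r(1) = (-63 - 6) + 1 = -69 + 1 = -68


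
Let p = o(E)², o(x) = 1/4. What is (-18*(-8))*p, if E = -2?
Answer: 9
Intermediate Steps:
o(x) = ¼
p = 1/16 (p = (¼)² = 1/16 ≈ 0.062500)
(-18*(-8))*p = -18*(-8)*(1/16) = 144*(1/16) = 9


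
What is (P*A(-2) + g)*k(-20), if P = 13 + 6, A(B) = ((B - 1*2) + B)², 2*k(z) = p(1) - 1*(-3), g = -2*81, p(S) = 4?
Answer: 1827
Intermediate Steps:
g = -162
k(z) = 7/2 (k(z) = (4 - 1*(-3))/2 = (4 + 3)/2 = (½)*7 = 7/2)
A(B) = (-2 + 2*B)² (A(B) = ((B - 2) + B)² = ((-2 + B) + B)² = (-2 + 2*B)²)
P = 19
(P*A(-2) + g)*k(-20) = (19*(4*(-1 - 2)²) - 162)*(7/2) = (19*(4*(-3)²) - 162)*(7/2) = (19*(4*9) - 162)*(7/2) = (19*36 - 162)*(7/2) = (684 - 162)*(7/2) = 522*(7/2) = 1827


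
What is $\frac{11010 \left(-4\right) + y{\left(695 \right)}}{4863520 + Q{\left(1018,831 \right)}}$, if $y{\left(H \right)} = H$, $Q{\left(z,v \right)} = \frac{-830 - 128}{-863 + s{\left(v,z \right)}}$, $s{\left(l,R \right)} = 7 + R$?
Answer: $- \frac{3510945}{393944641} \approx -0.0089123$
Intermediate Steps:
$Q{\left(z,v \right)} = - \frac{958}{-856 + z}$ ($Q{\left(z,v \right)} = \frac{-830 - 128}{-863 + \left(7 + z\right)} = - \frac{958}{-856 + z}$)
$\frac{11010 \left(-4\right) + y{\left(695 \right)}}{4863520 + Q{\left(1018,831 \right)}} = \frac{11010 \left(-4\right) + 695}{4863520 - \frac{958}{-856 + 1018}} = \frac{-44040 + 695}{4863520 - \frac{958}{162}} = - \frac{43345}{4863520 - \frac{479}{81}} = - \frac{43345}{\frac{393944641}{81}} = \left(-43345\right) \frac{81}{393944641} = - \frac{3510945}{393944641}$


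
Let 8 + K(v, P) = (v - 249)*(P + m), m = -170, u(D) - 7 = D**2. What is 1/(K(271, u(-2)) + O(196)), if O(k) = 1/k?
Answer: -196/687175 ≈ -0.00028523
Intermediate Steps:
u(D) = 7 + D**2
K(v, P) = -8 + (-249 + v)*(-170 + P) (K(v, P) = -8 + (v - 249)*(P - 170) = -8 + (-249 + v)*(-170 + P))
1/(K(271, u(-2)) + O(196)) = 1/((42322 - 249*(7 + (-2)**2) - 170*271 + (7 + (-2)**2)*271) + 1/196) = 1/((42322 - 249*(7 + 4) - 46070 + (7 + 4)*271) + 1/196) = 1/((42322 - 249*11 - 46070 + 11*271) + 1/196) = 1/((42322 - 2739 - 46070 + 2981) + 1/196) = 1/(-3506 + 1/196) = 1/(-687175/196) = -196/687175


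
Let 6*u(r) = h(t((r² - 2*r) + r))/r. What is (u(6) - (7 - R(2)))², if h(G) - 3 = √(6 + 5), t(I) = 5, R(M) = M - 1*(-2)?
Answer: (105 - √11)²/1296 ≈ 7.9780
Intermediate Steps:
R(M) = 2 + M (R(M) = M + 2 = 2 + M)
h(G) = 3 + √11 (h(G) = 3 + √(6 + 5) = 3 + √11)
u(r) = (3 + √11)/(6*r) (u(r) = ((3 + √11)/r)/6 = (3 + √11)/(6*r))
(u(6) - (7 - R(2)))² = ((⅙)*(3 + √11)/6 - (7 - (2 + 2)))² = ((⅙)*(⅙)*(3 + √11) - (7 - 1*4))² = ((1/12 + √11/36) - (7 - 4))² = ((1/12 + √11/36) - 1*3)² = ((1/12 + √11/36) - 3)² = (-35/12 + √11/36)²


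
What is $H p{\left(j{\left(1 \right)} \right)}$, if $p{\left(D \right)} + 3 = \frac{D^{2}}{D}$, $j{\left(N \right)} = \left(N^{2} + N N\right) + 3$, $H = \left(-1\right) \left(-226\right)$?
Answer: $452$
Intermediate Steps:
$H = 226$
$j{\left(N \right)} = 3 + 2 N^{2}$ ($j{\left(N \right)} = \left(N^{2} + N^{2}\right) + 3 = 2 N^{2} + 3 = 3 + 2 N^{2}$)
$p{\left(D \right)} = -3 + D$ ($p{\left(D \right)} = -3 + \frac{D^{2}}{D} = -3 + D$)
$H p{\left(j{\left(1 \right)} \right)} = 226 \left(-3 + \left(3 + 2 \cdot 1^{2}\right)\right) = 226 \left(-3 + \left(3 + 2 \cdot 1\right)\right) = 226 \left(-3 + \left(3 + 2\right)\right) = 226 \left(-3 + 5\right) = 226 \cdot 2 = 452$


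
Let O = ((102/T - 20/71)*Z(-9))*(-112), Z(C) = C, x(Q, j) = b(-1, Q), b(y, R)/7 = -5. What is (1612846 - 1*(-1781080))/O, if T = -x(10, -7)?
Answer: 602421865/471024 ≈ 1279.0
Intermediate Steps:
b(y, R) = -35 (b(y, R) = 7*(-5) = -35)
x(Q, j) = -35
T = 35 (T = -1*(-35) = 35)
O = 942048/355 (O = ((102/35 - 20/71)*(-9))*(-112) = ((6542/2485)*(-9))*(-112) = -58878/2485*(-112) = 942048/355 ≈ 2653.7)
(1612846 - 1*(-1781080))/O = (1612846 - 1*(-1781080))/(942048/355) = (1612846 + 1781080)*(355/942048) = 3393926*(355/942048) = 602421865/471024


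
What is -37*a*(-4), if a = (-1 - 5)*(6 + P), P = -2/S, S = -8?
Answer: -5550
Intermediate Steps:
P = 1/4 (P = -2/(-8) = -2*(-1/8) = 1/4 ≈ 0.25000)
a = -75/2 (a = (-1 - 5)*(6 + 1/4) = -6*25/4 = -75/2 ≈ -37.500)
-37*a*(-4) = -37*(-75/2)*(-4) = (2775/2)*(-4) = -5550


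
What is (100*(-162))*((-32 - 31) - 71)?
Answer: 2170800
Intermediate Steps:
(100*(-162))*((-32 - 31) - 71) = -16200*(-63 - 71) = -16200*(-134) = 2170800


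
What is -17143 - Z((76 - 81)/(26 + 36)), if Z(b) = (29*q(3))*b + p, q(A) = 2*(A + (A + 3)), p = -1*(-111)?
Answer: -533569/31 ≈ -17212.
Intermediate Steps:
p = 111
q(A) = 6 + 4*A (q(A) = 2*(A + (3 + A)) = 2*(3 + 2*A) = 6 + 4*A)
Z(b) = 111 + 522*b (Z(b) = (29*(6 + 4*3))*b + 111 = (29*(6 + 12))*b + 111 = (29*18)*b + 111 = 522*b + 111 = 111 + 522*b)
-17143 - Z((76 - 81)/(26 + 36)) = -17143 - (111 + 522*((76 - 81)/(26 + 36))) = -17143 - (111 + 522*(-5/62)) = -17143 - (111 - 1305/31) = -17143 - 1*2136/31 = -17143 - 2136/31 = -533569/31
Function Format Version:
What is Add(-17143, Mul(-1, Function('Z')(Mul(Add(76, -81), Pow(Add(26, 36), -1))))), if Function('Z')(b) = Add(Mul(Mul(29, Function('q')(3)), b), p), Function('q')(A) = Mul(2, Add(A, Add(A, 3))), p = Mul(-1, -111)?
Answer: Rational(-533569, 31) ≈ -17212.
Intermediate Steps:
p = 111
Function('q')(A) = Add(6, Mul(4, A)) (Function('q')(A) = Mul(2, Add(A, Add(3, A))) = Mul(2, Add(3, Mul(2, A))) = Add(6, Mul(4, A)))
Function('Z')(b) = Add(111, Mul(522, b)) (Function('Z')(b) = Add(Mul(Mul(29, Add(6, Mul(4, 3))), b), 111) = Add(Mul(Mul(29, Add(6, 12)), b), 111) = Add(Mul(Mul(29, 18), b), 111) = Add(Mul(522, b), 111) = Add(111, Mul(522, b)))
Add(-17143, Mul(-1, Function('Z')(Mul(Add(76, -81), Pow(Add(26, 36), -1))))) = Add(-17143, Mul(-1, Add(111, Mul(522, Mul(Add(76, -81), Pow(Add(26, 36), -1)))))) = Add(-17143, Mul(-1, Add(111, Mul(522, Mul(-5, Pow(62, -1)))))) = Add(-17143, Mul(-1, Add(111, Mul(522, Mul(-5, Rational(1, 62)))))) = Add(-17143, Mul(-1, Add(111, Mul(522, Rational(-5, 62))))) = Add(-17143, Mul(-1, Add(111, Rational(-1305, 31)))) = Add(-17143, Mul(-1, Rational(2136, 31))) = Add(-17143, Rational(-2136, 31)) = Rational(-533569, 31)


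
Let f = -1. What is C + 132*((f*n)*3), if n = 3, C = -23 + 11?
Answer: -1200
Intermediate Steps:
C = -12
C + 132*((f*n)*3) = -12 + 132*(-1*3*3) = -12 + 132*(-3*3) = -12 + 132*(-9) = -12 - 1188 = -1200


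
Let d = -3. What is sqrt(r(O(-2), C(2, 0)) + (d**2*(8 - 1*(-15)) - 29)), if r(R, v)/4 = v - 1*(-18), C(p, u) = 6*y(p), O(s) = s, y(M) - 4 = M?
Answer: sqrt(394) ≈ 19.849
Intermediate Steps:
y(M) = 4 + M
C(p, u) = 24 + 6*p (C(p, u) = 6*(4 + p) = 24 + 6*p)
r(R, v) = 72 + 4*v (r(R, v) = 4*(v - 1*(-18)) = 4*(v + 18) = 4*(18 + v) = 72 + 4*v)
sqrt(r(O(-2), C(2, 0)) + (d**2*(8 - 1*(-15)) - 29)) = sqrt((72 + 4*(24 + 6*2)) + ((-3)**2*(8 - 1*(-15)) - 29)) = sqrt((72 + 4*(24 + 12)) + (9*(8 + 15) - 29)) = sqrt((72 + 4*36) + (9*23 - 29)) = sqrt((72 + 144) + (207 - 29)) = sqrt(216 + 178) = sqrt(394)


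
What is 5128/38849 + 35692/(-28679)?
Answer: -1239532596/1114150471 ≈ -1.1125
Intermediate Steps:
5128/38849 + 35692/(-28679) = 5128*(1/38849) + 35692*(-1/28679) = 5128/38849 - 35692/28679 = -1239532596/1114150471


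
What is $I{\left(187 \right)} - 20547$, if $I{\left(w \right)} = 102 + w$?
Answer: $-20258$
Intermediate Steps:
$I{\left(187 \right)} - 20547 = \left(102 + 187\right) - 20547 = 289 - 20547 = -20258$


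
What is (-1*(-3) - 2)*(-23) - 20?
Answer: -43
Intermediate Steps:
(-1*(-3) - 2)*(-23) - 20 = (3 - 2)*(-23) - 20 = 1*(-23) - 20 = -23 - 20 = -43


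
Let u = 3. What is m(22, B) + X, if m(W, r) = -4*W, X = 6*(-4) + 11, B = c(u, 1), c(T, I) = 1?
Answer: -101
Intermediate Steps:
B = 1
X = -13 (X = -24 + 11 = -13)
m(22, B) + X = -4*22 - 13 = -88 - 13 = -101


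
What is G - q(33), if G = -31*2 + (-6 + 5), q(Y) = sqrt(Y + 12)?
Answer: -63 - 3*sqrt(5) ≈ -69.708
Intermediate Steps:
q(Y) = sqrt(12 + Y)
G = -63 (G = -62 - 1 = -63)
G - q(33) = -63 - sqrt(12 + 33) = -63 - sqrt(45) = -63 - 3*sqrt(5)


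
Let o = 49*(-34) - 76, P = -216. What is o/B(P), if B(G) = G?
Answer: 871/108 ≈ 8.0648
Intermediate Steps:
o = -1742 (o = -1666 - 76 = -1742)
o/B(P) = -1742/(-216) = -1742*(-1/216) = 871/108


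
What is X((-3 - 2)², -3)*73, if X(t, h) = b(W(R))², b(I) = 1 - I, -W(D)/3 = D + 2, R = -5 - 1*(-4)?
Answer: 1168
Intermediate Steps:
R = -1 (R = -5 + 4 = -1)
W(D) = -6 - 3*D (W(D) = -3*(D + 2) = -3*(2 + D) = -6 - 3*D)
X(t, h) = 16 (X(t, h) = (1 - (-6 - 3*(-1)))² = (1 - (-6 + 3))² = (1 - 1*(-3))² = (1 + 3)² = 4² = 16)
X((-3 - 2)², -3)*73 = 16*73 = 1168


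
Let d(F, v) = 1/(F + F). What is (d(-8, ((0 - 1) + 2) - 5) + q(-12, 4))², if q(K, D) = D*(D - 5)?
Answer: 4225/256 ≈ 16.504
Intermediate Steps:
q(K, D) = D*(-5 + D)
d(F, v) = 1/(2*F)
(d(-8, ((0 - 1) + 2) - 5) + q(-12, 4))² = ((½)/(-8) + 4*(-5 + 4))² = ((½)*(-⅛) + 4*(-1))² = (-1/16 - 4)² = (-65/16)² = 4225/256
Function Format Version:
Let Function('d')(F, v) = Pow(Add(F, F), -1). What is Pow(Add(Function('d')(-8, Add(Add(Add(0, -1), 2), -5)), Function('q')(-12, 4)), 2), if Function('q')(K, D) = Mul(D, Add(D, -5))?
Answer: Rational(4225, 256) ≈ 16.504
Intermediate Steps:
Function('q')(K, D) = Mul(D, Add(-5, D))
Function('d')(F, v) = Mul(Rational(1, 2), Pow(F, -1)) (Function('d')(F, v) = Pow(Mul(2, F), -1) = Mul(Rational(1, 2), Pow(F, -1)))
Pow(Add(Function('d')(-8, Add(Add(Add(0, -1), 2), -5)), Function('q')(-12, 4)), 2) = Pow(Add(Mul(Rational(1, 2), Pow(-8, -1)), Mul(4, Add(-5, 4))), 2) = Pow(Add(Mul(Rational(1, 2), Rational(-1, 8)), Mul(4, -1)), 2) = Pow(Add(Rational(-1, 16), -4), 2) = Pow(Rational(-65, 16), 2) = Rational(4225, 256)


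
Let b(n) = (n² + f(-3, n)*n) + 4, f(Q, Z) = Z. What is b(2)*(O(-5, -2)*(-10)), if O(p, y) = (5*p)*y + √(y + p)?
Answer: -6000 - 120*I*√7 ≈ -6000.0 - 317.49*I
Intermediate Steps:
b(n) = 4 + 2*n² (b(n) = (n² + n*n) + 4 = (n² + n²) + 4 = 2*n² + 4 = 4 + 2*n²)
O(p, y) = √(p + y) + 5*p*y (O(p, y) = 5*p*y + √(p + y) = √(p + y) + 5*p*y)
b(2)*(O(-5, -2)*(-10)) = (4 + 2*2²)*((√(-5 - 2) + 5*(-5)*(-2))*(-10)) = (4 + 2*4)*((√(-7) + 50)*(-10)) = (4 + 8)*((I*√7 + 50)*(-10)) = 12*((50 + I*√7)*(-10)) = 12*(-500 - 10*I*√7) = -6000 - 120*I*√7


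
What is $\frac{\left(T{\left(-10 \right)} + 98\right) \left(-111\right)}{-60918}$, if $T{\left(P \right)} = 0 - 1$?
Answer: $\frac{3589}{20306} \approx 0.17675$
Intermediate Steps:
$T{\left(P \right)} = -1$
$\frac{\left(T{\left(-10 \right)} + 98\right) \left(-111\right)}{-60918} = \frac{\left(-1 + 98\right) \left(-111\right)}{-60918} = 97 \left(-111\right) \left(- \frac{1}{60918}\right) = \left(-10767\right) \left(- \frac{1}{60918}\right) = \frac{3589}{20306}$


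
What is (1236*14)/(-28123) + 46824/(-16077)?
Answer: -531675920/150711157 ≈ -3.5278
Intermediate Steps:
(1236*14)/(-28123) + 46824/(-16077) = 17304*(-1/28123) + 46824*(-1/16077) = -17304/28123 - 15608/5359 = -531675920/150711157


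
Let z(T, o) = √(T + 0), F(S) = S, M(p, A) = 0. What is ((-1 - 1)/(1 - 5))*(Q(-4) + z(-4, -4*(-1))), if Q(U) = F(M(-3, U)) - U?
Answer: 2 + I ≈ 2.0 + 1.0*I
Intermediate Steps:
z(T, o) = √T
Q(U) = -U (Q(U) = 0 - U = -U)
((-1 - 1)/(1 - 5))*(Q(-4) + z(-4, -4*(-1))) = ((-1 - 1)/(1 - 5))*(-1*(-4) + √(-4)) = (-2/(-4))*(4 + 2*I) = (-2*(-¼))*(4 + 2*I) = (4 + 2*I)/2 = 2 + I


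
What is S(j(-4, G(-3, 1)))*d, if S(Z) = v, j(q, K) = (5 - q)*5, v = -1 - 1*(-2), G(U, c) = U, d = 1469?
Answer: 1469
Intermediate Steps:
v = 1 (v = -1 + 2 = 1)
j(q, K) = 25 - 5*q
S(Z) = 1
S(j(-4, G(-3, 1)))*d = 1*1469 = 1469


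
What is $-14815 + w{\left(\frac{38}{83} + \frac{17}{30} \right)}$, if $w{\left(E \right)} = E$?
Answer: $- \frac{36886799}{2490} \approx -14814.0$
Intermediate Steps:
$-14815 + w{\left(\frac{38}{83} + \frac{17}{30} \right)} = -14815 + \left(\frac{38}{83} + \frac{17}{30}\right) = -14815 + \frac{2551}{2490} = - \frac{36886799}{2490}$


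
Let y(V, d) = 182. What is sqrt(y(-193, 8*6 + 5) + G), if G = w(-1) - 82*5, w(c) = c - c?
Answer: 2*I*sqrt(57) ≈ 15.1*I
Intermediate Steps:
w(c) = 0
G = -410 (G = 0 - 82*5 = 0 - 410 = -410)
sqrt(y(-193, 8*6 + 5) + G) = sqrt(182 - 410) = sqrt(-228) = 2*I*sqrt(57)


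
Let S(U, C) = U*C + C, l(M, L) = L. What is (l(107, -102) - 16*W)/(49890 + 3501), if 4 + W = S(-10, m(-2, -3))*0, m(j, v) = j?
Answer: -38/53391 ≈ -0.00071173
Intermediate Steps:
S(U, C) = C + C*U (S(U, C) = C*U + C = C + C*U)
W = -4 (W = -4 - 2*(1 - 10)*0 = -4 - 2*(-9)*0 = -4 + 18*0 = -4 + 0 = -4)
(l(107, -102) - 16*W)/(49890 + 3501) = (-102 - 16*(-4))/(49890 + 3501) = (-102 + 64)/53391 = -38*1/53391 = -38/53391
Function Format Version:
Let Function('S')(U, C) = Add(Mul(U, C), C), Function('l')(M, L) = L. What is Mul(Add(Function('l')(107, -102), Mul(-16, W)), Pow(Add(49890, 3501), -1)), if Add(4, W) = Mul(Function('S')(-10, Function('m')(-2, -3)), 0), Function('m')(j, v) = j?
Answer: Rational(-38, 53391) ≈ -0.00071173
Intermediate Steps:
Function('S')(U, C) = Add(C, Mul(C, U)) (Function('S')(U, C) = Add(Mul(C, U), C) = Add(C, Mul(C, U)))
W = -4 (W = Add(-4, Mul(Mul(-2, Add(1, -10)), 0)) = Add(-4, Mul(Mul(-2, -9), 0)) = Add(-4, Mul(18, 0)) = Add(-4, 0) = -4)
Mul(Add(Function('l')(107, -102), Mul(-16, W)), Pow(Add(49890, 3501), -1)) = Mul(Add(-102, Mul(-16, -4)), Pow(Add(49890, 3501), -1)) = Mul(Add(-102, 64), Pow(53391, -1)) = Mul(-38, Rational(1, 53391)) = Rational(-38, 53391)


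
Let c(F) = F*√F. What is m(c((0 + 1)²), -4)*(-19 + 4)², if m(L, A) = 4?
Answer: 900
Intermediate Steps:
c(F) = F^(3/2)
m(c((0 + 1)²), -4)*(-19 + 4)² = 4*(-19 + 4)² = 4*(-15)² = 4*225 = 900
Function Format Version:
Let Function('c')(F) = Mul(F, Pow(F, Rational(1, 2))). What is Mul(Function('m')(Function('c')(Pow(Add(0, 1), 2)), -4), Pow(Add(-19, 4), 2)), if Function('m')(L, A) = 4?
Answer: 900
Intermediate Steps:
Function('c')(F) = Pow(F, Rational(3, 2))
Mul(Function('m')(Function('c')(Pow(Add(0, 1), 2)), -4), Pow(Add(-19, 4), 2)) = Mul(4, Pow(Add(-19, 4), 2)) = Mul(4, Pow(-15, 2)) = Mul(4, 225) = 900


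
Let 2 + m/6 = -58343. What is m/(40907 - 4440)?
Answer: -350070/36467 ≈ -9.5996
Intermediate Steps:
m = -350070 (m = -12 + 6*(-58343) = -12 - 350058 = -350070)
m/(40907 - 4440) = -350070/(40907 - 4440) = -350070/36467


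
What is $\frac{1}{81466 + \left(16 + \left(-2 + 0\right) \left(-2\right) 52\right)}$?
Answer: $\frac{1}{81690} \approx 1.2241 \cdot 10^{-5}$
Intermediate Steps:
$\frac{1}{81466 + \left(16 + \left(-2 + 0\right) \left(-2\right) 52\right)} = \frac{1}{81466 + \left(16 + \left(-2\right) \left(-2\right) 52\right)} = \frac{1}{81466 + \left(16 + 4 \cdot 52\right)} = \frac{1}{81466 + \left(16 + 208\right)} = \frac{1}{81466 + 224} = \frac{1}{81690}$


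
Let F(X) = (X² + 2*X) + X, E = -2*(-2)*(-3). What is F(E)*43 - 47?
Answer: 4597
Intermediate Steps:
E = -12 (E = 4*(-3) = -12)
F(X) = X² + 3*X
F(E)*43 - 47 = -12*(3 - 12)*43 - 47 = -12*(-9)*43 - 47 = 108*43 - 47 = 4644 - 47 = 4597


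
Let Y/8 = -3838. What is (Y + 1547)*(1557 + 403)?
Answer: -57147720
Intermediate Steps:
Y = -30704 (Y = 8*(-3838) = -30704)
(Y + 1547)*(1557 + 403) = (-30704 + 1547)*(1557 + 403) = -29157*1960 = -57147720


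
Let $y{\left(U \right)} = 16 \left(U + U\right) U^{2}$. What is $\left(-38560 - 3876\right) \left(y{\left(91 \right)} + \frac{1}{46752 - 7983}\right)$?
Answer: $- \frac{39672831257167684}{38769} \approx -1.0233 \cdot 10^{12}$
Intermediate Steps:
$y{\left(U \right)} = 32 U^{3}$ ($y{\left(U \right)} = 16 \cdot 2 U U^{2} = 32 U U^{2} = 32 U^{3}$)
$\left(-38560 - 3876\right) \left(y{\left(91 \right)} + \frac{1}{46752 - 7983}\right) = \left(-38560 - 3876\right) \left(32 \cdot 91^{3} + \frac{1}{46752 - 7983}\right) = - 42436 \left(32 \cdot 753571 + \frac{1}{38769}\right) = - 42436 \left(24114272 + \frac{1}{38769}\right) = \left(-42436\right) \frac{934886211169}{38769} = - \frac{39672831257167684}{38769}$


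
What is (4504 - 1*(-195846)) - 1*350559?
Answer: -150209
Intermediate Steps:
(4504 - 1*(-195846)) - 1*350559 = (4504 + 195846) - 350559 = 200350 - 350559 = -150209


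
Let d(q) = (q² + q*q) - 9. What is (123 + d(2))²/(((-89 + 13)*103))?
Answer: -3721/1957 ≈ -1.9014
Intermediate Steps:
d(q) = -9 + 2*q² (d(q) = (q² + q²) - 9 = 2*q² - 9 = -9 + 2*q²)
(123 + d(2))²/(((-89 + 13)*103)) = (123 + (-9 + 2*2²))²/(((-89 + 13)*103)) = (123 + (-9 + 2*4))²/((-76*103)) = (123 + (-9 + 8))²/(-7828) = (123 - 1)²*(-1/7828) = 122²*(-1/7828) = 14884*(-1/7828) = -3721/1957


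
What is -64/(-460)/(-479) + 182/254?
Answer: 5010703/6995795 ≈ 0.71624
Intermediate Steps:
-64/(-460)/(-479) + 182/254 = -64*(-1/460)*(-1/479) + 182*(1/254) = (16/115)*(-1/479) + 91/127 = -16/55085 + 91/127 = 5010703/6995795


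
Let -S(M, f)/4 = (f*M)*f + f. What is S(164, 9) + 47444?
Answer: -5728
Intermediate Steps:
S(M, f) = -4*f - 4*M*f² (S(M, f) = -4*((f*M)*f + f) = -4*((M*f)*f + f) = -4*(M*f² + f) = -4*(f + M*f²) = -4*f - 4*M*f²)
S(164, 9) + 47444 = -4*9*(1 + 164*9) + 47444 = -4*9*(1 + 1476) + 47444 = -4*9*1477 + 47444 = -53172 + 47444 = -5728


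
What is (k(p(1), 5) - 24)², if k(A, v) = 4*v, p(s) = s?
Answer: 16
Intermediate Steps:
(k(p(1), 5) - 24)² = (4*5 - 24)² = (20 - 24)² = (-4)² = 16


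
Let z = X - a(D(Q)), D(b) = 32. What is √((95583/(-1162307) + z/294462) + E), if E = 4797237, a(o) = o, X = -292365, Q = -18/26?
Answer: √1274244329314156153189347642/16297868754 ≈ 2190.3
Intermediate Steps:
Q = -9/13 (Q = -18*1/26 = -9/13 ≈ -0.69231)
z = -292397 (z = -292365 - 1*32 = -292365 - 32 = -292397)
√((95583/(-1162307) + z/294462) + E) = √((95583/(-1162307) - 292397/294462) + 4797237) = √((95583*(-1/1162307) - 292397*1/294462) + 4797237) = √((-95583/1162307 - 41771/42066) + 4797237) = √(-52571520175/48893606262 + 4797237) = √(234554164451977919/48893606262) = √1274244329314156153189347642/16297868754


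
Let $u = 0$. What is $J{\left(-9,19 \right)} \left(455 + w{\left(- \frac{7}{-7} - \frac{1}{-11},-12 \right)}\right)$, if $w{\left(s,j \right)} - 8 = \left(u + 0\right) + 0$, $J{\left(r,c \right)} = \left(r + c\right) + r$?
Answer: $463$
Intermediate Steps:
$J{\left(r,c \right)} = c + 2 r$ ($J{\left(r,c \right)} = \left(c + r\right) + r = c + 2 r$)
$w{\left(s,j \right)} = 8$ ($w{\left(s,j \right)} = 8 + \left(\left(0 + 0\right) + 0\right) = 8 + \left(0 + 0\right) = 8 + 0 = 8$)
$J{\left(-9,19 \right)} \left(455 + w{\left(- \frac{7}{-7} - \frac{1}{-11},-12 \right)}\right) = \left(19 + 2 \left(-9\right)\right) \left(455 + 8\right) = \left(19 - 18\right) 463 = 1 \cdot 463 = 463$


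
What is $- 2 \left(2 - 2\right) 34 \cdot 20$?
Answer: $0$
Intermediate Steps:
$- 2 \left(2 - 2\right) 34 \cdot 20 = \left(-2\right) 0 \cdot 34 \cdot 20 = 0 \cdot 34 \cdot 20 = 0 \cdot 20 = 0$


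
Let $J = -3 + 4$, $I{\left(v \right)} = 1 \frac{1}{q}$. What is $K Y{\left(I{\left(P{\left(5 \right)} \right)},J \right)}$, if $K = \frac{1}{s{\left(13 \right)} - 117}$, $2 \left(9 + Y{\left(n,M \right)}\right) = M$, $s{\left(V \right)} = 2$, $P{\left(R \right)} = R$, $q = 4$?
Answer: $\frac{17}{230} \approx 0.073913$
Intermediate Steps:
$I{\left(v \right)} = \frac{1}{4}$ ($I{\left(v \right)} = 1 \cdot \frac{1}{4} = \frac{1}{4}$)
$J = 1$
$Y{\left(n,M \right)} = -9 + \frac{M}{2}$
$K = - \frac{1}{115}$ ($K = \frac{1}{2 - 117} = \frac{1}{-115} = - \frac{1}{115} \approx -0.0086956$)
$K Y{\left(I{\left(P{\left(5 \right)} \right)},J \right)} = - \frac{-9 + \frac{1}{2} \cdot 1}{115} = - \frac{-9 + \frac{1}{2}}{115} = \left(- \frac{1}{115}\right) \left(- \frac{17}{2}\right) = \frac{17}{230}$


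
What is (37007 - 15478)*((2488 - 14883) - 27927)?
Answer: -868092338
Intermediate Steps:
(37007 - 15478)*((2488 - 14883) - 27927) = 21529*(-12395 - 27927) = 21529*(-40322) = -868092338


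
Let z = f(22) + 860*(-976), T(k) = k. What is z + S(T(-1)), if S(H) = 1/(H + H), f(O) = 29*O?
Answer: -1677445/2 ≈ -8.3872e+5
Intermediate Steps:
S(H) = 1/(2*H)
z = -838722 (z = 29*22 + 860*(-976) = 638 - 839360 = -838722)
z + S(T(-1)) = -838722 + (½)/(-1) = -838722 + (½)*(-1) = -838722 - ½ = -1677445/2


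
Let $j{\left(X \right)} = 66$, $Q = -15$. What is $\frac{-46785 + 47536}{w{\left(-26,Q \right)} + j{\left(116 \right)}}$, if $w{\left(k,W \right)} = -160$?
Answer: $- \frac{751}{94} \approx -7.9894$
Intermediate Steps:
$\frac{-46785 + 47536}{w{\left(-26,Q \right)} + j{\left(116 \right)}} = \frac{-46785 + 47536}{-160 + 66} = \frac{751}{-94} = 751 \left(- \frac{1}{94}\right) = - \frac{751}{94}$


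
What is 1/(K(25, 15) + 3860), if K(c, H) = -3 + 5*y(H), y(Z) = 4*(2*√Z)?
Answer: 3857/14852449 - 40*√15/14852449 ≈ 0.00024926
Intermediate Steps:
y(Z) = 8*√Z
K(c, H) = -3 + 40*√H (K(c, H) = -3 + 5*(8*√H) = -3 + 40*√H)
1/(K(25, 15) + 3860) = 1/((-3 + 40*√15) + 3860) = 1/(3857 + 40*√15)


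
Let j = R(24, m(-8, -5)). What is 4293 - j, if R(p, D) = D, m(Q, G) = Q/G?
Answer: 21457/5 ≈ 4291.4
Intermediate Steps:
j = 8/5 (j = -8/(-5) = -8*(-1/5) = 8/5 ≈ 1.6000)
4293 - j = 4293 - 1*8/5 = 4293 - 8/5 = 21457/5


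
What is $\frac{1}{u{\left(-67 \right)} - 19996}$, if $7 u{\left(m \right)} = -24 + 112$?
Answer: $- \frac{7}{139884} \approx -5.0041 \cdot 10^{-5}$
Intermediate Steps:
$u{\left(m \right)} = \frac{88}{7}$ ($u{\left(m \right)} = \frac{-24 + 112}{7} = \frac{1}{7} \cdot 88 = \frac{88}{7}$)
$\frac{1}{u{\left(-67 \right)} - 19996} = \frac{1}{\frac{88}{7} - 19996} = \frac{1}{- \frac{139884}{7}} = - \frac{7}{139884}$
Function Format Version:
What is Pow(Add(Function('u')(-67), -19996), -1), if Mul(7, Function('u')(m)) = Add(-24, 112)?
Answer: Rational(-7, 139884) ≈ -5.0041e-5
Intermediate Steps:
Function('u')(m) = Rational(88, 7) (Function('u')(m) = Mul(Rational(1, 7), Add(-24, 112)) = Mul(Rational(1, 7), 88) = Rational(88, 7))
Pow(Add(Function('u')(-67), -19996), -1) = Pow(Add(Rational(88, 7), -19996), -1) = Pow(Rational(-139884, 7), -1) = Rational(-7, 139884)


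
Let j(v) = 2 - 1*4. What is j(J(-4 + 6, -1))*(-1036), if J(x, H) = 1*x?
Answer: 2072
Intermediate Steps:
J(x, H) = x
j(v) = -2 (j(v) = 2 - 4 = -2)
j(J(-4 + 6, -1))*(-1036) = -2*(-1036) = 2072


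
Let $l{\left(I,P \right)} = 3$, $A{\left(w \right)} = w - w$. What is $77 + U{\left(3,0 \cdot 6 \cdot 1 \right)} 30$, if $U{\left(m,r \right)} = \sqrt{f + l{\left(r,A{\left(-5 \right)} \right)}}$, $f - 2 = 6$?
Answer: $77 + 30 \sqrt{11} \approx 176.5$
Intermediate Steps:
$A{\left(w \right)} = 0$
$f = 8$ ($f = 2 + 6 = 8$)
$U{\left(m,r \right)} = \sqrt{11}$ ($U{\left(m,r \right)} = \sqrt{8 + 3} = \sqrt{11}$)
$77 + U{\left(3,0 \cdot 6 \cdot 1 \right)} 30 = 77 + \sqrt{11} \cdot 30 = 77 + 30 \sqrt{11}$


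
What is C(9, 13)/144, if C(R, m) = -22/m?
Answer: -11/936 ≈ -0.011752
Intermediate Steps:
C(9, 13)/144 = -22/13/144 = -22*1/13*(1/144) = -22/13*1/144 = -11/936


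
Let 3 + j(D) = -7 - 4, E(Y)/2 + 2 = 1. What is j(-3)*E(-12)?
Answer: 28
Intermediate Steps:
E(Y) = -2 (E(Y) = -4 + 2*1 = -4 + 2 = -2)
j(D) = -14 (j(D) = -3 + (-7 - 4) = -3 - 11 = -14)
j(-3)*E(-12) = -14*(-2) = 28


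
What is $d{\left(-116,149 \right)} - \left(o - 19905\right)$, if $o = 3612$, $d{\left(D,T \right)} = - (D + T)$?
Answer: $16260$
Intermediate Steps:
$d{\left(D,T \right)} = - D - T$
$d{\left(-116,149 \right)} - \left(o - 19905\right) = \left(\left(-1\right) \left(-116\right) - 149\right) - \left(3612 - 19905\right) = \left(116 - 149\right) - \left(3612 - 19905\right) = -33 - -16293 = -33 + 16293 = 16260$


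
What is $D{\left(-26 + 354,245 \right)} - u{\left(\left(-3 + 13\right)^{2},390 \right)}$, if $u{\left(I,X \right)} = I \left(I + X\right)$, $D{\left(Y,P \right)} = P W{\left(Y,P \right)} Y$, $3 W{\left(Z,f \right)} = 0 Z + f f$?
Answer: $\frac{4823462000}{3} \approx 1.6078 \cdot 10^{9}$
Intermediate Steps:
$W{\left(Z,f \right)} = \frac{f^{2}}{3}$ ($W{\left(Z,f \right)} = \frac{0 Z + f f}{3} = \frac{0 + f^{2}}{3} = \frac{f^{2}}{3}$)
$D{\left(Y,P \right)} = \frac{Y P^{3}}{3}$ ($D{\left(Y,P \right)} = P \frac{P^{2}}{3} Y = \frac{P^{3}}{3} Y = \frac{Y P^{3}}{3}$)
$D{\left(-26 + 354,245 \right)} - u{\left(\left(-3 + 13\right)^{2},390 \right)} = \frac{\left(-26 + 354\right) 245^{3}}{3} - \left(-3 + 13\right)^{2} \left(\left(-3 + 13\right)^{2} + 390\right) = \frac{1}{3} \cdot 328 \cdot 14706125 - 10^{2} \left(10^{2} + 390\right) = \frac{4823609000}{3} - 100 \left(100 + 390\right) = \frac{4823609000}{3} - 100 \cdot 490 = \frac{4823609000}{3} - 49000 = \frac{4823462000}{3}$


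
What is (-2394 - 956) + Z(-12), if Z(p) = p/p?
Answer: -3349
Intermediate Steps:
Z(p) = 1
(-2394 - 956) + Z(-12) = (-2394 - 956) + 1 = -3350 + 1 = -3349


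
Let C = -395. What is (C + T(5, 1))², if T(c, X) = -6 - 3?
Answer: 163216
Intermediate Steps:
T(c, X) = -9
(C + T(5, 1))² = (-395 - 9)² = (-404)² = 163216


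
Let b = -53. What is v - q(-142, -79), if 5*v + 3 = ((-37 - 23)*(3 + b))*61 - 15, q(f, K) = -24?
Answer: 183102/5 ≈ 36620.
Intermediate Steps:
v = 182982/5 (v = -⅗ + (((-37 - 23)*(3 - 53))*61 - 15)/5 = -⅗ + (-60*(-50)*61 - 15)/5 = -⅗ + (3000*61 - 15)/5 = -⅗ + (183000 - 15)/5 = -⅗ + (⅕)*182985 = -⅗ + 36597 = 182982/5 ≈ 36596.)
v - q(-142, -79) = 182982/5 - 1*(-24) = 182982/5 + 24 = 183102/5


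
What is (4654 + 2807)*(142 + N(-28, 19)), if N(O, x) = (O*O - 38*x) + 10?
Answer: 1596654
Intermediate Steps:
N(O, x) = 10 + O² - 38*x (N(O, x) = (O² - 38*x) + 10 = 10 + O² - 38*x)
(4654 + 2807)*(142 + N(-28, 19)) = (4654 + 2807)*(142 + (10 + (-28)² - 38*19)) = 7461*(142 + (10 + 784 - 722)) = 7461*(142 + 72) = 7461*214 = 1596654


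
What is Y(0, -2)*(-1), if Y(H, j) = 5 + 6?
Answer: -11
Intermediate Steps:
Y(H, j) = 11
Y(0, -2)*(-1) = 11*(-1) = -11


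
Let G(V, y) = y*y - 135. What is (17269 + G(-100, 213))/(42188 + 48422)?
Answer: 62503/90610 ≈ 0.68980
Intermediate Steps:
G(V, y) = -135 + y² (G(V, y) = y² - 135 = -135 + y²)
(17269 + G(-100, 213))/(42188 + 48422) = (17269 + (-135 + 213²))/(42188 + 48422) = (17269 + (-135 + 45369))/90610 = (17269 + 45234)*(1/90610) = 62503*(1/90610) = 62503/90610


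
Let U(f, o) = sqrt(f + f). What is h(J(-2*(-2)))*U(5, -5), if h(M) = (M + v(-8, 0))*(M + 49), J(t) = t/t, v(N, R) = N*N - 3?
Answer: 3100*sqrt(10) ≈ 9803.1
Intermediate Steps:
v(N, R) = -3 + N**2 (v(N, R) = N**2 - 3 = -3 + N**2)
J(t) = 1
h(M) = (49 + M)*(61 + M) (h(M) = (M + (-3 + (-8)**2))*(M + 49) = (M + (-3 + 64))*(49 + M) = (M + 61)*(49 + M) = (61 + M)*(49 + M) = (49 + M)*(61 + M))
U(f, o) = sqrt(2)*sqrt(f) (U(f, o) = sqrt(2*f) = sqrt(2)*sqrt(f))
h(J(-2*(-2)))*U(5, -5) = (2989 + 1**2 + 110*1)*(sqrt(2)*sqrt(5)) = (2989 + 1 + 110)*sqrt(10) = 3100*sqrt(10)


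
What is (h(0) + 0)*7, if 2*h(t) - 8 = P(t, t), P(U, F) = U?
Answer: 28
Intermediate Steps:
h(t) = 4 + t/2
(h(0) + 0)*7 = ((4 + (½)*0) + 0)*7 = ((4 + 0) + 0)*7 = (4 + 0)*7 = 4*7 = 28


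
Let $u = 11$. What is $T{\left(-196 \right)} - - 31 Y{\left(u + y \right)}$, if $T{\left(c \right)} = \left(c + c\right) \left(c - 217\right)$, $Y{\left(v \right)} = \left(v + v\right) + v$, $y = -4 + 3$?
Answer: $162826$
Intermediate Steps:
$y = -1$
$Y{\left(v \right)} = 3 v$ ($Y{\left(v \right)} = 2 v + v = 3 v$)
$T{\left(c \right)} = 2 c \left(-217 + c\right)$
$T{\left(-196 \right)} - - 31 Y{\left(u + y \right)} = 2 \left(-196\right) \left(-217 - 196\right) - - 31 \cdot 3 \left(11 - 1\right) = 2 \left(-196\right) \left(-413\right) - - 31 \cdot 3 \cdot 10 = 161896 - \left(-31\right) 30 = 161896 - -930 = 161896 + 930 = 162826$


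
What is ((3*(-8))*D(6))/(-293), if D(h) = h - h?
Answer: 0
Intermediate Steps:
D(h) = 0
((3*(-8))*D(6))/(-293) = ((3*(-8))*0)/(-293) = -24*0*(-1/293) = 0*(-1/293) = 0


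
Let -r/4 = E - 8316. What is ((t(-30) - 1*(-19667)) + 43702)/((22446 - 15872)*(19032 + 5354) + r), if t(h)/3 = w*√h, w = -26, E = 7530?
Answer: 63369/160316708 - 39*I*√30/80158354 ≈ 0.00039527 - 2.6649e-6*I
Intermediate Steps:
t(h) = -78*√h (t(h) = 3*(-26*√h) = -78*√h)
r = 3144 (r = -4*(7530 - 8316) = -4*(-786) = 3144)
((t(-30) - 1*(-19667)) + 43702)/((22446 - 15872)*(19032 + 5354) + r) = ((-78*I*√30 - 1*(-19667)) + 43702)/((22446 - 15872)*(19032 + 5354) + 3144) = ((-78*I*√30 + 19667) + 43702)/(6574*24386 + 3144) = ((-78*I*√30 + 19667) + 43702)/(160313564 + 3144) = ((19667 - 78*I*√30) + 43702)/160316708 = (63369 - 78*I*√30)*(1/160316708) = 63369/160316708 - 39*I*√30/80158354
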